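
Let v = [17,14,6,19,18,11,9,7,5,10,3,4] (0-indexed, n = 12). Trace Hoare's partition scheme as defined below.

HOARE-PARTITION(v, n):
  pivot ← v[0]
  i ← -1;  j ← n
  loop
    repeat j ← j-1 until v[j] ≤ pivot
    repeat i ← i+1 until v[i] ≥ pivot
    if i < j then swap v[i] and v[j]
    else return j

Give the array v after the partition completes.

[4,14,6,3,10,11,9,7,5,18,19,17]

pivot = v[0] = 17; i = -1, j = 12
j→11 (v[11]=4≤17), i→0 (v[0]=17≥17); i<j, swap → [4,14,6,19,18,11,9,7,5,10,3,17]
j→10 (v[10]=3≤17), i→3 (v[3]=19≥17); i<j, swap → [4,14,6,3,18,11,9,7,5,10,19,17]
j→9 (v[9]=10≤17), i→4 (v[4]=18≥17); i<j, swap → [4,14,6,3,10,11,9,7,5,18,19,17]
j→8, i→9; i≥j, return j=8. v = [4,14,6,3,10,11,9,7,5,18,19,17]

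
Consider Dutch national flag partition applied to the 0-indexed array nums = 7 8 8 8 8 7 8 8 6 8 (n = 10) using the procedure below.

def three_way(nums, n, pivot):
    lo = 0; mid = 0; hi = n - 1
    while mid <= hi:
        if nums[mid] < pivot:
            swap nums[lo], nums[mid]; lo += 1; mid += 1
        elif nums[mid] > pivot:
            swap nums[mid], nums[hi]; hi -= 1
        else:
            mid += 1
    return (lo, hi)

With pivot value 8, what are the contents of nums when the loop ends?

lo=0 mid=0 hi=9
7<8: swap(0,0), lo=1 mid=1 ⇒ 7 8 8 8 8 7 8 8 6 8
8=8: mid=2
8=8: mid=3
8=8: mid=4
8=8: mid=5
7<8: swap(1,5), lo=2 mid=6 ⇒ 7 7 8 8 8 8 8 8 6 8
8=8: mid=7
8=8: mid=8
6<8: swap(2,8), lo=3 mid=9 ⇒ 7 7 6 8 8 8 8 8 8 8
8=8: mid=10
done. lo=3 hi=9; nums=7 7 6 8 8 8 8 8 8 8

7 7 6 8 8 8 8 8 8 8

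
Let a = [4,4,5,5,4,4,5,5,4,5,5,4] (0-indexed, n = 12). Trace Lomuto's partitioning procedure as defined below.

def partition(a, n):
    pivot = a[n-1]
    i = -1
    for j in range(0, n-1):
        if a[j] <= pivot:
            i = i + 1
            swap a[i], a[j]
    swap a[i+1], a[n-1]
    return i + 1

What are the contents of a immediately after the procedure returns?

pivot = a[11] = 4; i = -1
j=0: a[0]=4 ≤ 4 → i=0, swap a[0],a[0] (no change) → [4,4,5,5,4,4,5,5,4,5,5,4]
j=1: a[1]=4 ≤ 4 → i=1, swap a[1],a[1] (no change) → [4,4,5,5,4,4,5,5,4,5,5,4]
j=2: a[2]=5 > 4 → no swap
j=3: a[3]=5 > 4 → no swap
j=4: a[4]=4 ≤ 4 → i=2, swap a[2],a[4] → [4,4,4,5,5,4,5,5,4,5,5,4]
j=5: a[5]=4 ≤ 4 → i=3, swap a[3],a[5] → [4,4,4,4,5,5,5,5,4,5,5,4]
j=6: a[6]=5 > 4 → no swap
j=7: a[7]=5 > 4 → no swap
j=8: a[8]=4 ≤ 4 → i=4, swap a[4],a[8] → [4,4,4,4,4,5,5,5,5,5,5,4]
j=9: a[9]=5 > 4 → no swap
j=10: a[10]=5 > 4 → no swap
final swap a[5],a[11] → [4,4,4,4,4,4,5,5,5,5,5,5]; return 5

[4,4,4,4,4,4,5,5,5,5,5,5]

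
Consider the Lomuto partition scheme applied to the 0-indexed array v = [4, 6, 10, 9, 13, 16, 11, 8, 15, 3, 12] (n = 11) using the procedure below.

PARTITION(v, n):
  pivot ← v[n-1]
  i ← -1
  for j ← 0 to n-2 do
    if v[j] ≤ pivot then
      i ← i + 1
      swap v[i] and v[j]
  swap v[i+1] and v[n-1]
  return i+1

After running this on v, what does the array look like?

[4, 6, 10, 9, 11, 8, 3, 12, 15, 13, 16]

pivot = v[10] = 12; i = -1
j=0: v[0]=4 ≤ 12 → i=0, swap v[0],v[0] (no change) → [4, 6, 10, 9, 13, 16, 11, 8, 15, 3, 12]
j=1: v[1]=6 ≤ 12 → i=1, swap v[1],v[1] (no change) → [4, 6, 10, 9, 13, 16, 11, 8, 15, 3, 12]
j=2: v[2]=10 ≤ 12 → i=2, swap v[2],v[2] (no change) → [4, 6, 10, 9, 13, 16, 11, 8, 15, 3, 12]
j=3: v[3]=9 ≤ 12 → i=3, swap v[3],v[3] (no change) → [4, 6, 10, 9, 13, 16, 11, 8, 15, 3, 12]
j=4: v[4]=13 > 12 → no swap
j=5: v[5]=16 > 12 → no swap
j=6: v[6]=11 ≤ 12 → i=4, swap v[4],v[6] → [4, 6, 10, 9, 11, 16, 13, 8, 15, 3, 12]
j=7: v[7]=8 ≤ 12 → i=5, swap v[5],v[7] → [4, 6, 10, 9, 11, 8, 13, 16, 15, 3, 12]
j=8: v[8]=15 > 12 → no swap
j=9: v[9]=3 ≤ 12 → i=6, swap v[6],v[9] → [4, 6, 10, 9, 11, 8, 3, 16, 15, 13, 12]
final swap v[7],v[10] → [4, 6, 10, 9, 11, 8, 3, 12, 15, 13, 16]; return 7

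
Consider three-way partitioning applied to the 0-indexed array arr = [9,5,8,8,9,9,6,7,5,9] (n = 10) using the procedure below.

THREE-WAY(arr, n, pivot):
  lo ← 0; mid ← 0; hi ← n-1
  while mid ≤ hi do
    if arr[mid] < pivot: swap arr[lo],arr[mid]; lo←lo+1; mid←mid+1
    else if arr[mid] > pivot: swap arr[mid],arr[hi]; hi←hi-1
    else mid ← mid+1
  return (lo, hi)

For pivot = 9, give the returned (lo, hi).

(6, 9)

lo=0 mid=0 hi=9
9=9: mid=1
5<9: swap(0,1), lo=1 mid=2 ⇒ [5,9,8,8,9,9,6,7,5,9]
8<9: swap(1,2), lo=2 mid=3 ⇒ [5,8,9,8,9,9,6,7,5,9]
8<9: swap(2,3), lo=3 mid=4 ⇒ [5,8,8,9,9,9,6,7,5,9]
9=9: mid=5
9=9: mid=6
6<9: swap(3,6), lo=4 mid=7 ⇒ [5,8,8,6,9,9,9,7,5,9]
7<9: swap(4,7), lo=5 mid=8 ⇒ [5,8,8,6,7,9,9,9,5,9]
5<9: swap(5,8), lo=6 mid=9 ⇒ [5,8,8,6,7,5,9,9,9,9]
9=9: mid=10
done. lo=6 hi=9; arr=[5,8,8,6,7,5,9,9,9,9]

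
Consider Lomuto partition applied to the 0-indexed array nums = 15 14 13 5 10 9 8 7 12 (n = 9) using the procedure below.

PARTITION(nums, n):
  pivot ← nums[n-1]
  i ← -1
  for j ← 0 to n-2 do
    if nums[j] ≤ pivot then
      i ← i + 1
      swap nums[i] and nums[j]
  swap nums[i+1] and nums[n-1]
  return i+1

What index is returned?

5

pivot=12, i=-1
j=0: 15>12, skip
j=1: 14>12, skip
j=2: 13>12, skip
j=3: 5≤12, i=0, swap(0,3) ⇒ 5 14 13 15 10 9 8 7 12
j=4: 10≤12, i=1, swap(1,4) ⇒ 5 10 13 15 14 9 8 7 12
j=5: 9≤12, i=2, swap(2,5) ⇒ 5 10 9 15 14 13 8 7 12
j=6: 8≤12, i=3, swap(3,6) ⇒ 5 10 9 8 14 13 15 7 12
j=7: 7≤12, i=4, swap(4,7) ⇒ 5 10 9 8 7 13 15 14 12
swap(5,8) ⇒ 5 10 9 8 7 12 15 14 13; return 5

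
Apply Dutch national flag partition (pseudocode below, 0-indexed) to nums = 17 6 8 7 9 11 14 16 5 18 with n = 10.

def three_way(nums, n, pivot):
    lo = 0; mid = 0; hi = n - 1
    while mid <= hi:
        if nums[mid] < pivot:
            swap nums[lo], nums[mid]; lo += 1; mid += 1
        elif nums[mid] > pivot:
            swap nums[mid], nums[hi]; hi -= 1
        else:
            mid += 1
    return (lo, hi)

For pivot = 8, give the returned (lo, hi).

(3, 3)

pivot = 8; lo=0, mid=0, hi=9
nums[mid]=17>8: swap nums[0],nums[9]; hi=8 → 18 6 8 7 9 11 14 16 5 17
nums[mid]=18>8: swap nums[0],nums[8]; hi=7 → 5 6 8 7 9 11 14 16 18 17
nums[mid]=5<8: swap nums[0],nums[0]; lo=1,mid=1 → 5 6 8 7 9 11 14 16 18 17
nums[mid]=6<8: swap nums[1],nums[1]; lo=2,mid=2 → 5 6 8 7 9 11 14 16 18 17
nums[mid]=8=8: mid=3
nums[mid]=7<8: swap nums[2],nums[3]; lo=3,mid=4 → 5 6 7 8 9 11 14 16 18 17
nums[mid]=9>8: swap nums[4],nums[7]; hi=6 → 5 6 7 8 16 11 14 9 18 17
nums[mid]=16>8: swap nums[4],nums[6]; hi=5 → 5 6 7 8 14 11 16 9 18 17
nums[mid]=14>8: swap nums[4],nums[5]; hi=4 → 5 6 7 8 11 14 16 9 18 17
nums[mid]=11>8: swap nums[4],nums[4]; hi=3 → 5 6 7 8 11 14 16 9 18 17
end: lo=3, hi=3; nums = 5 6 7 8 11 14 16 9 18 17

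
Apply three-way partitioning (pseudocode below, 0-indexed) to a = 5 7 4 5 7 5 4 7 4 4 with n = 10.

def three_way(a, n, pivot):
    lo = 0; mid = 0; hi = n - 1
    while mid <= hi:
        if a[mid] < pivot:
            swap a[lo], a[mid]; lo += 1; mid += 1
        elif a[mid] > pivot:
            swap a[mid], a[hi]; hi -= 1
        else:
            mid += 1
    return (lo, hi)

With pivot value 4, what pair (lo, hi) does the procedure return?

(0, 3)

lo=0 mid=0 hi=9
5>4: swap(0,9), hi=8 ⇒ 4 7 4 5 7 5 4 7 4 5
4=4: mid=1
7>4: swap(1,8), hi=7 ⇒ 4 4 4 5 7 5 4 7 7 5
4=4: mid=2
4=4: mid=3
5>4: swap(3,7), hi=6 ⇒ 4 4 4 7 7 5 4 5 7 5
7>4: swap(3,6), hi=5 ⇒ 4 4 4 4 7 5 7 5 7 5
4=4: mid=4
7>4: swap(4,5), hi=4 ⇒ 4 4 4 4 5 7 7 5 7 5
5>4: swap(4,4), hi=3 ⇒ 4 4 4 4 5 7 7 5 7 5
done. lo=0 hi=3; a=4 4 4 4 5 7 7 5 7 5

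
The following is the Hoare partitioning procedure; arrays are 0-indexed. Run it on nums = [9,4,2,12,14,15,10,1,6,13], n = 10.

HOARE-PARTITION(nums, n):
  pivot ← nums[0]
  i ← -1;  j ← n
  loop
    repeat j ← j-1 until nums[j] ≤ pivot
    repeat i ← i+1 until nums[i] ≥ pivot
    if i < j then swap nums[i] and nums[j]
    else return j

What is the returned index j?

3

pivot = nums[0] = 9; i = -1, j = 10
j→8 (nums[8]=6≤9), i→0 (nums[0]=9≥9); i<j, swap → [6,4,2,12,14,15,10,1,9,13]
j→7 (nums[7]=1≤9), i→3 (nums[3]=12≥9); i<j, swap → [6,4,2,1,14,15,10,12,9,13]
j→3, i→4; i≥j, return j=3. nums = [6,4,2,1,14,15,10,12,9,13]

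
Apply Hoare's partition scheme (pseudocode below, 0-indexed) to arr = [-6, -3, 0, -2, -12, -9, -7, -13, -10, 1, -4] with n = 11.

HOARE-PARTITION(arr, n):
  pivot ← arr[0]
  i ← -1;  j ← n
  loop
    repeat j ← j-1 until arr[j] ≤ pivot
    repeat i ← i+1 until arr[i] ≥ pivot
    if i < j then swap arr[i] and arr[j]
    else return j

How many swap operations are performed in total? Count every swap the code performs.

pivot = arr[0] = -6; i = -1, j = 11
j→8 (arr[8]=-10≤-6), i→0 (arr[0]=-6≥-6); i<j, swap → [-10, -3, 0, -2, -12, -9, -7, -13, -6, 1, -4]
j→7 (arr[7]=-13≤-6), i→1 (arr[1]=-3≥-6); i<j, swap → [-10, -13, 0, -2, -12, -9, -7, -3, -6, 1, -4]
j→6 (arr[6]=-7≤-6), i→2 (arr[2]=0≥-6); i<j, swap → [-10, -13, -7, -2, -12, -9, 0, -3, -6, 1, -4]
j→5 (arr[5]=-9≤-6), i→3 (arr[3]=-2≥-6); i<j, swap → [-10, -13, -7, -9, -12, -2, 0, -3, -6, 1, -4]
j→4, i→5; i≥j, return j=4. arr = [-10, -13, -7, -9, -12, -2, 0, -3, -6, 1, -4]

4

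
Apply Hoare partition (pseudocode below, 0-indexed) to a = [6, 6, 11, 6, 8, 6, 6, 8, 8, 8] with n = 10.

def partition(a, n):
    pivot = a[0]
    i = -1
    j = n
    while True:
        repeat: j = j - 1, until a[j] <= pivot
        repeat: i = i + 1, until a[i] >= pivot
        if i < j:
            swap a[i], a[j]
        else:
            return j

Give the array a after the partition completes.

pivot = a[0] = 6; i = -1, j = 10
j→6 (a[6]=6≤6), i→0 (a[0]=6≥6); i<j, swap → [6, 6, 11, 6, 8, 6, 6, 8, 8, 8]
j→5 (a[5]=6≤6), i→1 (a[1]=6≥6); i<j, swap → [6, 6, 11, 6, 8, 6, 6, 8, 8, 8]
j→3 (a[3]=6≤6), i→2 (a[2]=11≥6); i<j, swap → [6, 6, 6, 11, 8, 6, 6, 8, 8, 8]
j→2, i→3; i≥j, return j=2. a = [6, 6, 6, 11, 8, 6, 6, 8, 8, 8]

[6, 6, 6, 11, 8, 6, 6, 8, 8, 8]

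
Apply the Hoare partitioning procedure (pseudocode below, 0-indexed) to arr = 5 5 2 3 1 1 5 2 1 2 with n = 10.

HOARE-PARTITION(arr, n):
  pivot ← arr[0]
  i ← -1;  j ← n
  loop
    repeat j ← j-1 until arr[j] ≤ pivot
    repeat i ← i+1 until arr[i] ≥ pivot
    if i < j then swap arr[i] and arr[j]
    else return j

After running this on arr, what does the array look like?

pivot=5
j stops at 9 (2), i stops at 0 (5); swap ⇒ 2 5 2 3 1 1 5 2 1 5
j stops at 8 (1), i stops at 1 (5); swap ⇒ 2 1 2 3 1 1 5 2 5 5
j stops at 7 (2), i stops at 6 (5); swap ⇒ 2 1 2 3 1 1 2 5 5 5
j stops at 6, i stops at 7; i≥j ⇒ return 6. arr=2 1 2 3 1 1 2 5 5 5

2 1 2 3 1 1 2 5 5 5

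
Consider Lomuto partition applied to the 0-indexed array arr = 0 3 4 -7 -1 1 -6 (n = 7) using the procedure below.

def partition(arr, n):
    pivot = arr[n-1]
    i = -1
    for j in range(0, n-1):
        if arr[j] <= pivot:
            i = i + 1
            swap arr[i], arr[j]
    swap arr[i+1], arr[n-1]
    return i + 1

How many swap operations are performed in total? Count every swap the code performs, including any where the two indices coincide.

2

pivot = arr[6] = -6; i = -1
j=0: arr[0]=0 > -6 → no swap
j=1: arr[1]=3 > -6 → no swap
j=2: arr[2]=4 > -6 → no swap
j=3: arr[3]=-7 ≤ -6 → i=0, swap arr[0],arr[3] → -7 3 4 0 -1 1 -6
j=4: arr[4]=-1 > -6 → no swap
j=5: arr[5]=1 > -6 → no swap
final swap arr[1],arr[6] → -7 -6 4 0 -1 1 3; return 1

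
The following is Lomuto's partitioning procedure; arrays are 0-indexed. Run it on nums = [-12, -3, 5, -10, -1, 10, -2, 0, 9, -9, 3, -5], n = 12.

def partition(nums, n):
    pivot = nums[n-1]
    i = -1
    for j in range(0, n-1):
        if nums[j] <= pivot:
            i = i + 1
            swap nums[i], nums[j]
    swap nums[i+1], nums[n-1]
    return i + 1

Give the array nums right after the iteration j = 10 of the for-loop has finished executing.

pivot = nums[11] = -5; i = -1
j=0: nums[0]=-12 ≤ -5 → i=0, swap nums[0],nums[0] (no change) → [-12, -3, 5, -10, -1, 10, -2, 0, 9, -9, 3, -5]
j=1: nums[1]=-3 > -5 → no swap
j=2: nums[2]=5 > -5 → no swap
j=3: nums[3]=-10 ≤ -5 → i=1, swap nums[1],nums[3] → [-12, -10, 5, -3, -1, 10, -2, 0, 9, -9, 3, -5]
j=4: nums[4]=-1 > -5 → no swap
j=5: nums[5]=10 > -5 → no swap
j=6: nums[6]=-2 > -5 → no swap
j=7: nums[7]=0 > -5 → no swap
j=8: nums[8]=9 > -5 → no swap
j=9: nums[9]=-9 ≤ -5 → i=2, swap nums[2],nums[9] → [-12, -10, -9, -3, -1, 10, -2, 0, 9, 5, 3, -5]
j=10: nums[10]=3 > -5 → no swap
(after j=10) nums = [-12, -10, -9, -3, -1, 10, -2, 0, 9, 5, 3, -5]

[-12, -10, -9, -3, -1, 10, -2, 0, 9, 5, 3, -5]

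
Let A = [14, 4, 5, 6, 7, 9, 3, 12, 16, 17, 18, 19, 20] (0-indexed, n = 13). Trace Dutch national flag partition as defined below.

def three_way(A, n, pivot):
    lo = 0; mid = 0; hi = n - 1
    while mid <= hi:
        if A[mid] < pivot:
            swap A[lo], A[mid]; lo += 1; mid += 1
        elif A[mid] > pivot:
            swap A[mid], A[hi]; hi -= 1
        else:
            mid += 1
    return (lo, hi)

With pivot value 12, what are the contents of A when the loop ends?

[4, 5, 6, 7, 9, 3, 12, 16, 17, 18, 19, 20, 14]

pivot = 12; lo=0, mid=0, hi=12
A[mid]=14>12: swap A[0],A[12]; hi=11 → [20, 4, 5, 6, 7, 9, 3, 12, 16, 17, 18, 19, 14]
A[mid]=20>12: swap A[0],A[11]; hi=10 → [19, 4, 5, 6, 7, 9, 3, 12, 16, 17, 18, 20, 14]
A[mid]=19>12: swap A[0],A[10]; hi=9 → [18, 4, 5, 6, 7, 9, 3, 12, 16, 17, 19, 20, 14]
A[mid]=18>12: swap A[0],A[9]; hi=8 → [17, 4, 5, 6, 7, 9, 3, 12, 16, 18, 19, 20, 14]
A[mid]=17>12: swap A[0],A[8]; hi=7 → [16, 4, 5, 6, 7, 9, 3, 12, 17, 18, 19, 20, 14]
A[mid]=16>12: swap A[0],A[7]; hi=6 → [12, 4, 5, 6, 7, 9, 3, 16, 17, 18, 19, 20, 14]
A[mid]=12=12: mid=1
A[mid]=4<12: swap A[0],A[1]; lo=1,mid=2 → [4, 12, 5, 6, 7, 9, 3, 16, 17, 18, 19, 20, 14]
A[mid]=5<12: swap A[1],A[2]; lo=2,mid=3 → [4, 5, 12, 6, 7, 9, 3, 16, 17, 18, 19, 20, 14]
A[mid]=6<12: swap A[2],A[3]; lo=3,mid=4 → [4, 5, 6, 12, 7, 9, 3, 16, 17, 18, 19, 20, 14]
A[mid]=7<12: swap A[3],A[4]; lo=4,mid=5 → [4, 5, 6, 7, 12, 9, 3, 16, 17, 18, 19, 20, 14]
A[mid]=9<12: swap A[4],A[5]; lo=5,mid=6 → [4, 5, 6, 7, 9, 12, 3, 16, 17, 18, 19, 20, 14]
A[mid]=3<12: swap A[5],A[6]; lo=6,mid=7 → [4, 5, 6, 7, 9, 3, 12, 16, 17, 18, 19, 20, 14]
end: lo=6, hi=6; A = [4, 5, 6, 7, 9, 3, 12, 16, 17, 18, 19, 20, 14]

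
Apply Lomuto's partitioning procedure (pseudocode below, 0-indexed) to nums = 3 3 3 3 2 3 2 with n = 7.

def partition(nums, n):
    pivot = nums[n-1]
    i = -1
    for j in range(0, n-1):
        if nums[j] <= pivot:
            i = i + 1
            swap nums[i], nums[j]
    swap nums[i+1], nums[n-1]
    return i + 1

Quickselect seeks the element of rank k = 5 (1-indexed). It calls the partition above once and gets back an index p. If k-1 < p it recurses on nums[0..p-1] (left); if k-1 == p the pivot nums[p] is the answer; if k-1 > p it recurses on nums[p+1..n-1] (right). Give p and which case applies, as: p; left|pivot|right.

1; right

pivot = nums[6] = 2; i = -1
j=0: nums[0]=3 > 2 → no swap
j=1: nums[1]=3 > 2 → no swap
j=2: nums[2]=3 > 2 → no swap
j=3: nums[3]=3 > 2 → no swap
j=4: nums[4]=2 ≤ 2 → i=0, swap nums[0],nums[4] → 2 3 3 3 3 3 2
j=5: nums[5]=3 > 2 → no swap
final swap nums[1],nums[6] → 2 2 3 3 3 3 3; return 1
p = 1; k-1 = 4 > 1 ⇒ right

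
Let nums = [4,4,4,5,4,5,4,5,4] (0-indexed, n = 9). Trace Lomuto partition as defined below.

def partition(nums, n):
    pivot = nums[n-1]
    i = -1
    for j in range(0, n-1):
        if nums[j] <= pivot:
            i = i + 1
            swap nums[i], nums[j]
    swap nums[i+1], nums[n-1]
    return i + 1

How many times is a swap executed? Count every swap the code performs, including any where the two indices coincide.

6

pivot=4, i=-1
j=0: 4≤4, i=0, swap(0,0) ⇒ [4,4,4,5,4,5,4,5,4]
j=1: 4≤4, i=1, swap(1,1) ⇒ [4,4,4,5,4,5,4,5,4]
j=2: 4≤4, i=2, swap(2,2) ⇒ [4,4,4,5,4,5,4,5,4]
j=3: 5>4, skip
j=4: 4≤4, i=3, swap(3,4) ⇒ [4,4,4,4,5,5,4,5,4]
j=5: 5>4, skip
j=6: 4≤4, i=4, swap(4,6) ⇒ [4,4,4,4,4,5,5,5,4]
j=7: 5>4, skip
swap(5,8) ⇒ [4,4,4,4,4,4,5,5,5]; return 5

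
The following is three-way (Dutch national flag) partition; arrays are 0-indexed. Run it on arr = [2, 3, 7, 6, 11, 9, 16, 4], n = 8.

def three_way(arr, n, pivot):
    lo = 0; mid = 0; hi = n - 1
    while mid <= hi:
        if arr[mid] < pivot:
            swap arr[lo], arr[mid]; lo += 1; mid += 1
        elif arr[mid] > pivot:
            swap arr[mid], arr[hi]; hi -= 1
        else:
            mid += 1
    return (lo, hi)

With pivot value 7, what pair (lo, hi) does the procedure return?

(4, 4)

pivot = 7; lo=0, mid=0, hi=7
arr[mid]=2<7: swap arr[0],arr[0]; lo=1,mid=1 → [2, 3, 7, 6, 11, 9, 16, 4]
arr[mid]=3<7: swap arr[1],arr[1]; lo=2,mid=2 → [2, 3, 7, 6, 11, 9, 16, 4]
arr[mid]=7=7: mid=3
arr[mid]=6<7: swap arr[2],arr[3]; lo=3,mid=4 → [2, 3, 6, 7, 11, 9, 16, 4]
arr[mid]=11>7: swap arr[4],arr[7]; hi=6 → [2, 3, 6, 7, 4, 9, 16, 11]
arr[mid]=4<7: swap arr[3],arr[4]; lo=4,mid=5 → [2, 3, 6, 4, 7, 9, 16, 11]
arr[mid]=9>7: swap arr[5],arr[6]; hi=5 → [2, 3, 6, 4, 7, 16, 9, 11]
arr[mid]=16>7: swap arr[5],arr[5]; hi=4 → [2, 3, 6, 4, 7, 16, 9, 11]
end: lo=4, hi=4; arr = [2, 3, 6, 4, 7, 16, 9, 11]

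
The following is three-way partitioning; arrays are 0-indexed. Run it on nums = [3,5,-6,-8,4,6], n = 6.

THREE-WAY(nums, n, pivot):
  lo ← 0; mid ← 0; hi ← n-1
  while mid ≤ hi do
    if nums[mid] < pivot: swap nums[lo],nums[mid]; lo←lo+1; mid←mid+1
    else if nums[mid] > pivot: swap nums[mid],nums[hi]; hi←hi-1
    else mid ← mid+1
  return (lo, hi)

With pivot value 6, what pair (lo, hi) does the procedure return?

(5, 5)

lo=0 mid=0 hi=5
3<6: swap(0,0), lo=1 mid=1 ⇒ [3,5,-6,-8,4,6]
5<6: swap(1,1), lo=2 mid=2 ⇒ [3,5,-6,-8,4,6]
-6<6: swap(2,2), lo=3 mid=3 ⇒ [3,5,-6,-8,4,6]
-8<6: swap(3,3), lo=4 mid=4 ⇒ [3,5,-6,-8,4,6]
4<6: swap(4,4), lo=5 mid=5 ⇒ [3,5,-6,-8,4,6]
6=6: mid=6
done. lo=5 hi=5; nums=[3,5,-6,-8,4,6]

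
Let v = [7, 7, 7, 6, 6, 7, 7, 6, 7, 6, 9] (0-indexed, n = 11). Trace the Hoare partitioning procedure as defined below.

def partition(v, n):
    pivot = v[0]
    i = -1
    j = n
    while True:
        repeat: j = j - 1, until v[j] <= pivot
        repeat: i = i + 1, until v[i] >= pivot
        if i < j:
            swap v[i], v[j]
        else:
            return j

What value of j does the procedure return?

pivot = v[0] = 7; i = -1, j = 11
j→9 (v[9]=6≤7), i→0 (v[0]=7≥7); i<j, swap → [6, 7, 7, 6, 6, 7, 7, 6, 7, 7, 9]
j→8 (v[8]=7≤7), i→1 (v[1]=7≥7); i<j, swap → [6, 7, 7, 6, 6, 7, 7, 6, 7, 7, 9]
j→7 (v[7]=6≤7), i→2 (v[2]=7≥7); i<j, swap → [6, 7, 6, 6, 6, 7, 7, 7, 7, 7, 9]
j→6 (v[6]=7≤7), i→5 (v[5]=7≥7); i<j, swap → [6, 7, 6, 6, 6, 7, 7, 7, 7, 7, 9]
j→5, i→6; i≥j, return j=5. v = [6, 7, 6, 6, 6, 7, 7, 7, 7, 7, 9]

5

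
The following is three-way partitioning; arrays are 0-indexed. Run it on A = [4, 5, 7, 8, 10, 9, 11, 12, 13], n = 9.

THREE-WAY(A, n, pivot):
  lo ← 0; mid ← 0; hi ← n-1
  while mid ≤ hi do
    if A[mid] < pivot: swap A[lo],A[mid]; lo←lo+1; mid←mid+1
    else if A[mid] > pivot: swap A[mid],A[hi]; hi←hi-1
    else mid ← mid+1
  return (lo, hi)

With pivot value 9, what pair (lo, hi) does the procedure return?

lo=0 mid=0 hi=8
4<9: swap(0,0), lo=1 mid=1 ⇒ [4, 5, 7, 8, 10, 9, 11, 12, 13]
5<9: swap(1,1), lo=2 mid=2 ⇒ [4, 5, 7, 8, 10, 9, 11, 12, 13]
7<9: swap(2,2), lo=3 mid=3 ⇒ [4, 5, 7, 8, 10, 9, 11, 12, 13]
8<9: swap(3,3), lo=4 mid=4 ⇒ [4, 5, 7, 8, 10, 9, 11, 12, 13]
10>9: swap(4,8), hi=7 ⇒ [4, 5, 7, 8, 13, 9, 11, 12, 10]
13>9: swap(4,7), hi=6 ⇒ [4, 5, 7, 8, 12, 9, 11, 13, 10]
12>9: swap(4,6), hi=5 ⇒ [4, 5, 7, 8, 11, 9, 12, 13, 10]
11>9: swap(4,5), hi=4 ⇒ [4, 5, 7, 8, 9, 11, 12, 13, 10]
9=9: mid=5
done. lo=4 hi=4; A=[4, 5, 7, 8, 9, 11, 12, 13, 10]

(4, 4)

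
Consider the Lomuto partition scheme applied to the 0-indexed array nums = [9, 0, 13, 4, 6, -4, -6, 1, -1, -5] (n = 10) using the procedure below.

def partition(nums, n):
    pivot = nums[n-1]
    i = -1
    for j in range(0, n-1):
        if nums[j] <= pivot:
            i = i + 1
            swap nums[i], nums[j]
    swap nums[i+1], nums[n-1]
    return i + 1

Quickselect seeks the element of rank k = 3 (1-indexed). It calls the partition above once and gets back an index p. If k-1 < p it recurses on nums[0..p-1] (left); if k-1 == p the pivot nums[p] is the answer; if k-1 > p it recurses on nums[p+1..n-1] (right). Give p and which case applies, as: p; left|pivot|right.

pivot = nums[9] = -5; i = -1
j=0: nums[0]=9 > -5 → no swap
j=1: nums[1]=0 > -5 → no swap
j=2: nums[2]=13 > -5 → no swap
j=3: nums[3]=4 > -5 → no swap
j=4: nums[4]=6 > -5 → no swap
j=5: nums[5]=-4 > -5 → no swap
j=6: nums[6]=-6 ≤ -5 → i=0, swap nums[0],nums[6] → [-6, 0, 13, 4, 6, -4, 9, 1, -1, -5]
j=7: nums[7]=1 > -5 → no swap
j=8: nums[8]=-1 > -5 → no swap
final swap nums[1],nums[9] → [-6, -5, 13, 4, 6, -4, 9, 1, -1, 0]; return 1
p = 1; k-1 = 2 > 1 ⇒ right

1; right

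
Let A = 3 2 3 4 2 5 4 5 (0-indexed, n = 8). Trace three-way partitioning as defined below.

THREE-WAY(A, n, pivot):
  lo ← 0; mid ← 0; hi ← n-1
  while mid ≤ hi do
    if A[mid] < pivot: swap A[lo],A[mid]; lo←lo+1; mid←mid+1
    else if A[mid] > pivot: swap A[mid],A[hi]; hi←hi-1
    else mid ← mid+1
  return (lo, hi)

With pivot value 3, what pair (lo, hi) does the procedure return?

(2, 3)

pivot = 3; lo=0, mid=0, hi=7
A[mid]=3=3: mid=1
A[mid]=2<3: swap A[0],A[1]; lo=1,mid=2 → 2 3 3 4 2 5 4 5
A[mid]=3=3: mid=3
A[mid]=4>3: swap A[3],A[7]; hi=6 → 2 3 3 5 2 5 4 4
A[mid]=5>3: swap A[3],A[6]; hi=5 → 2 3 3 4 2 5 5 4
A[mid]=4>3: swap A[3],A[5]; hi=4 → 2 3 3 5 2 4 5 4
A[mid]=5>3: swap A[3],A[4]; hi=3 → 2 3 3 2 5 4 5 4
A[mid]=2<3: swap A[1],A[3]; lo=2,mid=4 → 2 2 3 3 5 4 5 4
end: lo=2, hi=3; A = 2 2 3 3 5 4 5 4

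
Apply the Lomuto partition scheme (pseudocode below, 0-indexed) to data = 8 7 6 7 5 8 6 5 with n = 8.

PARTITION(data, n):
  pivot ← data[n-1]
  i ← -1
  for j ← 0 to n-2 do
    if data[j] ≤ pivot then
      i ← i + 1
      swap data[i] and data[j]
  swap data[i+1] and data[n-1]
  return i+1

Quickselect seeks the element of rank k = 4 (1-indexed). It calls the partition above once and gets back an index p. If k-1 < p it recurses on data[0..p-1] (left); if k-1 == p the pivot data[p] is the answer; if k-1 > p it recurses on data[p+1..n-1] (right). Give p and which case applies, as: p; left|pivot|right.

1; right

pivot = data[7] = 5; i = -1
j=0: data[0]=8 > 5 → no swap
j=1: data[1]=7 > 5 → no swap
j=2: data[2]=6 > 5 → no swap
j=3: data[3]=7 > 5 → no swap
j=4: data[4]=5 ≤ 5 → i=0, swap data[0],data[4] → 5 7 6 7 8 8 6 5
j=5: data[5]=8 > 5 → no swap
j=6: data[6]=6 > 5 → no swap
final swap data[1],data[7] → 5 5 6 7 8 8 6 7; return 1
p = 1; k-1 = 3 > 1 ⇒ right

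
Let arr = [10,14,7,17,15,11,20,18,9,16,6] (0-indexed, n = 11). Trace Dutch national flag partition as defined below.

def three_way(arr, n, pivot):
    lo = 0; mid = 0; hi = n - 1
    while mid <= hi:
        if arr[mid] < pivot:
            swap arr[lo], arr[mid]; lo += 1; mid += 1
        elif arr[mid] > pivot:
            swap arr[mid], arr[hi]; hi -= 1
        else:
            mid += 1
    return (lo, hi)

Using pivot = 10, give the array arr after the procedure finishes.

[6,7,9,10,11,20,18,15,16,17,14]

lo=0 mid=0 hi=10
10=10: mid=1
14>10: swap(1,10), hi=9 ⇒ [10,6,7,17,15,11,20,18,9,16,14]
6<10: swap(0,1), lo=1 mid=2 ⇒ [6,10,7,17,15,11,20,18,9,16,14]
7<10: swap(1,2), lo=2 mid=3 ⇒ [6,7,10,17,15,11,20,18,9,16,14]
17>10: swap(3,9), hi=8 ⇒ [6,7,10,16,15,11,20,18,9,17,14]
16>10: swap(3,8), hi=7 ⇒ [6,7,10,9,15,11,20,18,16,17,14]
9<10: swap(2,3), lo=3 mid=4 ⇒ [6,7,9,10,15,11,20,18,16,17,14]
15>10: swap(4,7), hi=6 ⇒ [6,7,9,10,18,11,20,15,16,17,14]
18>10: swap(4,6), hi=5 ⇒ [6,7,9,10,20,11,18,15,16,17,14]
20>10: swap(4,5), hi=4 ⇒ [6,7,9,10,11,20,18,15,16,17,14]
11>10: swap(4,4), hi=3 ⇒ [6,7,9,10,11,20,18,15,16,17,14]
done. lo=3 hi=3; arr=[6,7,9,10,11,20,18,15,16,17,14]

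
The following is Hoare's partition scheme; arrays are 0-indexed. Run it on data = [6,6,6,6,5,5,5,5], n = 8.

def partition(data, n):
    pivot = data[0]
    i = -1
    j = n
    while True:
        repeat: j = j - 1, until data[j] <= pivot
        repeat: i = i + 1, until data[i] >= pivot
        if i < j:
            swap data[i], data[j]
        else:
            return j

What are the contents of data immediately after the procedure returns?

pivot=6
j stops at 7 (5), i stops at 0 (6); swap ⇒ [5,6,6,6,5,5,5,6]
j stops at 6 (5), i stops at 1 (6); swap ⇒ [5,5,6,6,5,5,6,6]
j stops at 5 (5), i stops at 2 (6); swap ⇒ [5,5,5,6,5,6,6,6]
j stops at 4 (5), i stops at 3 (6); swap ⇒ [5,5,5,5,6,6,6,6]
j stops at 3, i stops at 4; i≥j ⇒ return 3. data=[5,5,5,5,6,6,6,6]

[5,5,5,5,6,6,6,6]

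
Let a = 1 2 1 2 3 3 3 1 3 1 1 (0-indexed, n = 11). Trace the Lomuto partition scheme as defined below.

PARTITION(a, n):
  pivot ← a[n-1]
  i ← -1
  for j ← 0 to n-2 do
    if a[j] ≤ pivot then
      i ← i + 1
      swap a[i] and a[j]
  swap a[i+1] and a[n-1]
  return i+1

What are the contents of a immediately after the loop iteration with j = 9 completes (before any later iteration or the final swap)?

pivot=1, i=-1
j=0: 1≤1, i=0, swap(0,0) ⇒ 1 2 1 2 3 3 3 1 3 1 1
j=1: 2>1, skip
j=2: 1≤1, i=1, swap(1,2) ⇒ 1 1 2 2 3 3 3 1 3 1 1
j=3: 2>1, skip
j=4: 3>1, skip
j=5: 3>1, skip
j=6: 3>1, skip
j=7: 1≤1, i=2, swap(2,7) ⇒ 1 1 1 2 3 3 3 2 3 1 1
j=8: 3>1, skip
j=9: 1≤1, i=3, swap(3,9) ⇒ 1 1 1 1 3 3 3 2 3 2 1
(after j=9) a = 1 1 1 1 3 3 3 2 3 2 1

1 1 1 1 3 3 3 2 3 2 1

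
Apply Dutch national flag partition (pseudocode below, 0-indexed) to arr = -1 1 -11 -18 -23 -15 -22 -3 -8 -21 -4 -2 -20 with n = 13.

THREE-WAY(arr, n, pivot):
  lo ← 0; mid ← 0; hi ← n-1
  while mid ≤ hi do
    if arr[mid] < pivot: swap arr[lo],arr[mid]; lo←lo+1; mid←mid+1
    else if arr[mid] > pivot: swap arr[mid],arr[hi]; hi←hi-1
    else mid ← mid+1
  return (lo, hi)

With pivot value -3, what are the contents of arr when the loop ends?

-20 -4 -11 -18 -23 -15 -22 -8 -21 -3 -2 1 -1

lo=0 mid=0 hi=12
-1>-3: swap(0,12), hi=11 ⇒ -20 1 -11 -18 -23 -15 -22 -3 -8 -21 -4 -2 -1
-20<-3: swap(0,0), lo=1 mid=1 ⇒ -20 1 -11 -18 -23 -15 -22 -3 -8 -21 -4 -2 -1
1>-3: swap(1,11), hi=10 ⇒ -20 -2 -11 -18 -23 -15 -22 -3 -8 -21 -4 1 -1
-2>-3: swap(1,10), hi=9 ⇒ -20 -4 -11 -18 -23 -15 -22 -3 -8 -21 -2 1 -1
-4<-3: swap(1,1), lo=2 mid=2 ⇒ -20 -4 -11 -18 -23 -15 -22 -3 -8 -21 -2 1 -1
-11<-3: swap(2,2), lo=3 mid=3 ⇒ -20 -4 -11 -18 -23 -15 -22 -3 -8 -21 -2 1 -1
-18<-3: swap(3,3), lo=4 mid=4 ⇒ -20 -4 -11 -18 -23 -15 -22 -3 -8 -21 -2 1 -1
-23<-3: swap(4,4), lo=5 mid=5 ⇒ -20 -4 -11 -18 -23 -15 -22 -3 -8 -21 -2 1 -1
-15<-3: swap(5,5), lo=6 mid=6 ⇒ -20 -4 -11 -18 -23 -15 -22 -3 -8 -21 -2 1 -1
-22<-3: swap(6,6), lo=7 mid=7 ⇒ -20 -4 -11 -18 -23 -15 -22 -3 -8 -21 -2 1 -1
-3=-3: mid=8
-8<-3: swap(7,8), lo=8 mid=9 ⇒ -20 -4 -11 -18 -23 -15 -22 -8 -3 -21 -2 1 -1
-21<-3: swap(8,9), lo=9 mid=10 ⇒ -20 -4 -11 -18 -23 -15 -22 -8 -21 -3 -2 1 -1
done. lo=9 hi=9; arr=-20 -4 -11 -18 -23 -15 -22 -8 -21 -3 -2 1 -1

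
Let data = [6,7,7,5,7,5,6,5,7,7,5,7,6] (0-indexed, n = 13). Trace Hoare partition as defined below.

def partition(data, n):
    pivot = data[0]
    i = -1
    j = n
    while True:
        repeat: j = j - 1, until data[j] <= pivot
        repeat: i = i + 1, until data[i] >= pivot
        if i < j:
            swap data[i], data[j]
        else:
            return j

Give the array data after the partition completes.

[6,5,5,5,6,5,7,7,7,7,7,7,6]

pivot=6
j stops at 12 (6), i stops at 0 (6); swap ⇒ [6,7,7,5,7,5,6,5,7,7,5,7,6]
j stops at 10 (5), i stops at 1 (7); swap ⇒ [6,5,7,5,7,5,6,5,7,7,7,7,6]
j stops at 7 (5), i stops at 2 (7); swap ⇒ [6,5,5,5,7,5,6,7,7,7,7,7,6]
j stops at 6 (6), i stops at 4 (7); swap ⇒ [6,5,5,5,6,5,7,7,7,7,7,7,6]
j stops at 5, i stops at 6; i≥j ⇒ return 5. data=[6,5,5,5,6,5,7,7,7,7,7,7,6]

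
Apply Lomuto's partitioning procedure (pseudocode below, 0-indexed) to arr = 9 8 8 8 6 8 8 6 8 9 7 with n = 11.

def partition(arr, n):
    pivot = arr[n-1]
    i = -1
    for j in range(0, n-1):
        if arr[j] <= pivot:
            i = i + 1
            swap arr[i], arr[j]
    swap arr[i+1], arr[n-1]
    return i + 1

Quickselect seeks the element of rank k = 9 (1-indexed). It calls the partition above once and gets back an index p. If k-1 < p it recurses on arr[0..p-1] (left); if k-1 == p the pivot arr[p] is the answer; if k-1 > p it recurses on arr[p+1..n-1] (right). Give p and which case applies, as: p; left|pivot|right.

pivot=7, i=-1
j=0: 9>7, skip
j=1: 8>7, skip
j=2: 8>7, skip
j=3: 8>7, skip
j=4: 6≤7, i=0, swap(0,4) ⇒ 6 8 8 8 9 8 8 6 8 9 7
j=5: 8>7, skip
j=6: 8>7, skip
j=7: 6≤7, i=1, swap(1,7) ⇒ 6 6 8 8 9 8 8 8 8 9 7
j=8: 8>7, skip
j=9: 9>7, skip
swap(2,10) ⇒ 6 6 7 8 9 8 8 8 8 9 8; return 2
p = 2; k-1 = 8 > 2 ⇒ right

2; right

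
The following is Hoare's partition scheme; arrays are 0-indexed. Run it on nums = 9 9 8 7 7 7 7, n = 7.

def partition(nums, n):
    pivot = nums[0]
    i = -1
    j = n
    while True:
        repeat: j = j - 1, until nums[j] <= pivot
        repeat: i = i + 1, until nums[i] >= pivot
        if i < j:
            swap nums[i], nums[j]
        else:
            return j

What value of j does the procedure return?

4

pivot=9
j stops at 6 (7), i stops at 0 (9); swap ⇒ 7 9 8 7 7 7 9
j stops at 5 (7), i stops at 1 (9); swap ⇒ 7 7 8 7 7 9 9
j stops at 4, i stops at 5; i≥j ⇒ return 4. nums=7 7 8 7 7 9 9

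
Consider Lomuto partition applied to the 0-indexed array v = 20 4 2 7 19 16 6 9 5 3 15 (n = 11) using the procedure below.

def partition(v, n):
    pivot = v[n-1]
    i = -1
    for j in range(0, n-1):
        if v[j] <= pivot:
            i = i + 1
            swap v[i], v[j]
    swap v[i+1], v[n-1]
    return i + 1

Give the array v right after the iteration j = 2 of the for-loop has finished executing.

pivot=15, i=-1
j=0: 20>15, skip
j=1: 4≤15, i=0, swap(0,1) ⇒ 4 20 2 7 19 16 6 9 5 3 15
j=2: 2≤15, i=1, swap(1,2) ⇒ 4 2 20 7 19 16 6 9 5 3 15
(after j=2) v = 4 2 20 7 19 16 6 9 5 3 15

4 2 20 7 19 16 6 9 5 3 15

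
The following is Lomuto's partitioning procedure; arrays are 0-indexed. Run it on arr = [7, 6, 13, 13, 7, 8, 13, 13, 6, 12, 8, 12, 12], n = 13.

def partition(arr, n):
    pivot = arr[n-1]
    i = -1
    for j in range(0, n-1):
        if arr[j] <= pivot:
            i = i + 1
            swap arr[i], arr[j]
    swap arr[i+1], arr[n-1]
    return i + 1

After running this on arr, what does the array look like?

pivot = arr[12] = 12; i = -1
j=0: arr[0]=7 ≤ 12 → i=0, swap arr[0],arr[0] (no change) → [7, 6, 13, 13, 7, 8, 13, 13, 6, 12, 8, 12, 12]
j=1: arr[1]=6 ≤ 12 → i=1, swap arr[1],arr[1] (no change) → [7, 6, 13, 13, 7, 8, 13, 13, 6, 12, 8, 12, 12]
j=2: arr[2]=13 > 12 → no swap
j=3: arr[3]=13 > 12 → no swap
j=4: arr[4]=7 ≤ 12 → i=2, swap arr[2],arr[4] → [7, 6, 7, 13, 13, 8, 13, 13, 6, 12, 8, 12, 12]
j=5: arr[5]=8 ≤ 12 → i=3, swap arr[3],arr[5] → [7, 6, 7, 8, 13, 13, 13, 13, 6, 12, 8, 12, 12]
j=6: arr[6]=13 > 12 → no swap
j=7: arr[7]=13 > 12 → no swap
j=8: arr[8]=6 ≤ 12 → i=4, swap arr[4],arr[8] → [7, 6, 7, 8, 6, 13, 13, 13, 13, 12, 8, 12, 12]
j=9: arr[9]=12 ≤ 12 → i=5, swap arr[5],arr[9] → [7, 6, 7, 8, 6, 12, 13, 13, 13, 13, 8, 12, 12]
j=10: arr[10]=8 ≤ 12 → i=6, swap arr[6],arr[10] → [7, 6, 7, 8, 6, 12, 8, 13, 13, 13, 13, 12, 12]
j=11: arr[11]=12 ≤ 12 → i=7, swap arr[7],arr[11] → [7, 6, 7, 8, 6, 12, 8, 12, 13, 13, 13, 13, 12]
final swap arr[8],arr[12] → [7, 6, 7, 8, 6, 12, 8, 12, 12, 13, 13, 13, 13]; return 8

[7, 6, 7, 8, 6, 12, 8, 12, 12, 13, 13, 13, 13]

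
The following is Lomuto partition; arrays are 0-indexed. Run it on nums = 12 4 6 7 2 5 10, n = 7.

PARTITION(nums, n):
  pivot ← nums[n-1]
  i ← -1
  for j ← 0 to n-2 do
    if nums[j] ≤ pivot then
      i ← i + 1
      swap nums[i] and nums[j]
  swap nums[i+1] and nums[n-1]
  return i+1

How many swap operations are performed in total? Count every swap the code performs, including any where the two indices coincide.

6

pivot = nums[6] = 10; i = -1
j=0: nums[0]=12 > 10 → no swap
j=1: nums[1]=4 ≤ 10 → i=0, swap nums[0],nums[1] → 4 12 6 7 2 5 10
j=2: nums[2]=6 ≤ 10 → i=1, swap nums[1],nums[2] → 4 6 12 7 2 5 10
j=3: nums[3]=7 ≤ 10 → i=2, swap nums[2],nums[3] → 4 6 7 12 2 5 10
j=4: nums[4]=2 ≤ 10 → i=3, swap nums[3],nums[4] → 4 6 7 2 12 5 10
j=5: nums[5]=5 ≤ 10 → i=4, swap nums[4],nums[5] → 4 6 7 2 5 12 10
final swap nums[5],nums[6] → 4 6 7 2 5 10 12; return 5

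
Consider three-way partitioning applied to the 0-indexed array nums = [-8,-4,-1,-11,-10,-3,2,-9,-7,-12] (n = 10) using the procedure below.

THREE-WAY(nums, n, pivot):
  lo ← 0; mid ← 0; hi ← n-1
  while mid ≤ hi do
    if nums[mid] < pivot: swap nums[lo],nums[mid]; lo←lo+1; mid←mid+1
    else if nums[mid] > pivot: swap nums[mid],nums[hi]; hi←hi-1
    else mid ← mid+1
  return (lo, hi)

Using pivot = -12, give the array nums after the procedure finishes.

pivot = -12; lo=0, mid=0, hi=9
nums[mid]=-8>-12: swap nums[0],nums[9]; hi=8 → [-12,-4,-1,-11,-10,-3,2,-9,-7,-8]
nums[mid]=-12=-12: mid=1
nums[mid]=-4>-12: swap nums[1],nums[8]; hi=7 → [-12,-7,-1,-11,-10,-3,2,-9,-4,-8]
nums[mid]=-7>-12: swap nums[1],nums[7]; hi=6 → [-12,-9,-1,-11,-10,-3,2,-7,-4,-8]
nums[mid]=-9>-12: swap nums[1],nums[6]; hi=5 → [-12,2,-1,-11,-10,-3,-9,-7,-4,-8]
nums[mid]=2>-12: swap nums[1],nums[5]; hi=4 → [-12,-3,-1,-11,-10,2,-9,-7,-4,-8]
nums[mid]=-3>-12: swap nums[1],nums[4]; hi=3 → [-12,-10,-1,-11,-3,2,-9,-7,-4,-8]
nums[mid]=-10>-12: swap nums[1],nums[3]; hi=2 → [-12,-11,-1,-10,-3,2,-9,-7,-4,-8]
nums[mid]=-11>-12: swap nums[1],nums[2]; hi=1 → [-12,-1,-11,-10,-3,2,-9,-7,-4,-8]
nums[mid]=-1>-12: swap nums[1],nums[1]; hi=0 → [-12,-1,-11,-10,-3,2,-9,-7,-4,-8]
end: lo=0, hi=0; nums = [-12,-1,-11,-10,-3,2,-9,-7,-4,-8]

[-12,-1,-11,-10,-3,2,-9,-7,-4,-8]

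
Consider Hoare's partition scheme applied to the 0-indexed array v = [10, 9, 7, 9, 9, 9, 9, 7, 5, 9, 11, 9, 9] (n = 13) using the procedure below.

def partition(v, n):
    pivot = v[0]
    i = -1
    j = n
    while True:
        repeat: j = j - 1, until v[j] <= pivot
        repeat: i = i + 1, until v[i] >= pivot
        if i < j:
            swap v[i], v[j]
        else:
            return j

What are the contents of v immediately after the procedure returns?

[9, 9, 7, 9, 9, 9, 9, 7, 5, 9, 9, 11, 10]

pivot=10
j stops at 12 (9), i stops at 0 (10); swap ⇒ [9, 9, 7, 9, 9, 9, 9, 7, 5, 9, 11, 9, 10]
j stops at 11 (9), i stops at 10 (11); swap ⇒ [9, 9, 7, 9, 9, 9, 9, 7, 5, 9, 9, 11, 10]
j stops at 10, i stops at 11; i≥j ⇒ return 10. v=[9, 9, 7, 9, 9, 9, 9, 7, 5, 9, 9, 11, 10]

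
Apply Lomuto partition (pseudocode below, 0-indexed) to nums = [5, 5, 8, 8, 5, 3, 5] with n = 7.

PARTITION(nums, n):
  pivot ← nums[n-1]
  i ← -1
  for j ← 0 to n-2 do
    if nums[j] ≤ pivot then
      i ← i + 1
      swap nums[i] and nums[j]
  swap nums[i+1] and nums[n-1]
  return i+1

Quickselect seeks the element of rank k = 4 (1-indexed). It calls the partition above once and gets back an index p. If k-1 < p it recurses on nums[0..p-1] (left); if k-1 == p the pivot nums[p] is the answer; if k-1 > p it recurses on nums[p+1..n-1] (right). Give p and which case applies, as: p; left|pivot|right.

pivot=5, i=-1
j=0: 5≤5, i=0, swap(0,0) ⇒ [5, 5, 8, 8, 5, 3, 5]
j=1: 5≤5, i=1, swap(1,1) ⇒ [5, 5, 8, 8, 5, 3, 5]
j=2: 8>5, skip
j=3: 8>5, skip
j=4: 5≤5, i=2, swap(2,4) ⇒ [5, 5, 5, 8, 8, 3, 5]
j=5: 3≤5, i=3, swap(3,5) ⇒ [5, 5, 5, 3, 8, 8, 5]
swap(4,6) ⇒ [5, 5, 5, 3, 5, 8, 8]; return 4
p = 4; k-1 = 3 < 4 ⇒ left

4; left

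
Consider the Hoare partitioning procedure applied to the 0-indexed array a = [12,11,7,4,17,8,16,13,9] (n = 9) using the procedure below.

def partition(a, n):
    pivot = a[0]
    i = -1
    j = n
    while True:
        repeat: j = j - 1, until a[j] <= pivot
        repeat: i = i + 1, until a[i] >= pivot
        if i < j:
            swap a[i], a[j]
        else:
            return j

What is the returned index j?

4

pivot=12
j stops at 8 (9), i stops at 0 (12); swap ⇒ [9,11,7,4,17,8,16,13,12]
j stops at 5 (8), i stops at 4 (17); swap ⇒ [9,11,7,4,8,17,16,13,12]
j stops at 4, i stops at 5; i≥j ⇒ return 4. a=[9,11,7,4,8,17,16,13,12]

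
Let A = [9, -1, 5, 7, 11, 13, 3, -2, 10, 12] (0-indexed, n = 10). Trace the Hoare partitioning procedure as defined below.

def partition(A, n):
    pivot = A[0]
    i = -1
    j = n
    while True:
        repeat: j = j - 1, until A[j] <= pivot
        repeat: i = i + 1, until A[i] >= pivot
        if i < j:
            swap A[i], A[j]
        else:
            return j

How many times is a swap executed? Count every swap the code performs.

2

pivot=9
j stops at 7 (-2), i stops at 0 (9); swap ⇒ [-2, -1, 5, 7, 11, 13, 3, 9, 10, 12]
j stops at 6 (3), i stops at 4 (11); swap ⇒ [-2, -1, 5, 7, 3, 13, 11, 9, 10, 12]
j stops at 4, i stops at 5; i≥j ⇒ return 4. A=[-2, -1, 5, 7, 3, 13, 11, 9, 10, 12]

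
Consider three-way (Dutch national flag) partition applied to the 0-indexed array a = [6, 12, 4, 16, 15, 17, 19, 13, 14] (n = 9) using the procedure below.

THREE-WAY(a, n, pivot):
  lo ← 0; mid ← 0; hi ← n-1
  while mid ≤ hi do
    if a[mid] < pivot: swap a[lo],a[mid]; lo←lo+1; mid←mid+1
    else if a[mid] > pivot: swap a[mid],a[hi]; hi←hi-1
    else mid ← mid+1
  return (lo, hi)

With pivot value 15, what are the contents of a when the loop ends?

[6, 12, 4, 14, 13, 15, 19, 17, 16]

lo=0 mid=0 hi=8
6<15: swap(0,0), lo=1 mid=1 ⇒ [6, 12, 4, 16, 15, 17, 19, 13, 14]
12<15: swap(1,1), lo=2 mid=2 ⇒ [6, 12, 4, 16, 15, 17, 19, 13, 14]
4<15: swap(2,2), lo=3 mid=3 ⇒ [6, 12, 4, 16, 15, 17, 19, 13, 14]
16>15: swap(3,8), hi=7 ⇒ [6, 12, 4, 14, 15, 17, 19, 13, 16]
14<15: swap(3,3), lo=4 mid=4 ⇒ [6, 12, 4, 14, 15, 17, 19, 13, 16]
15=15: mid=5
17>15: swap(5,7), hi=6 ⇒ [6, 12, 4, 14, 15, 13, 19, 17, 16]
13<15: swap(4,5), lo=5 mid=6 ⇒ [6, 12, 4, 14, 13, 15, 19, 17, 16]
19>15: swap(6,6), hi=5 ⇒ [6, 12, 4, 14, 13, 15, 19, 17, 16]
done. lo=5 hi=5; a=[6, 12, 4, 14, 13, 15, 19, 17, 16]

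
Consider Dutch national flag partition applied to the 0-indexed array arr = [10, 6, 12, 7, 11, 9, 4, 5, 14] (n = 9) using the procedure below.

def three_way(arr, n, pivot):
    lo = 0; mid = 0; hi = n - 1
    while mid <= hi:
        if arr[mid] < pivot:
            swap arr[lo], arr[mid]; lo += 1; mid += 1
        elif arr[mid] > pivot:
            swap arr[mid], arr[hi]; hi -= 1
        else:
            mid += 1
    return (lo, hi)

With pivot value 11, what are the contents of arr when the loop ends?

[10, 6, 5, 7, 9, 4, 11, 14, 12]

lo=0 mid=0 hi=8
10<11: swap(0,0), lo=1 mid=1 ⇒ [10, 6, 12, 7, 11, 9, 4, 5, 14]
6<11: swap(1,1), lo=2 mid=2 ⇒ [10, 6, 12, 7, 11, 9, 4, 5, 14]
12>11: swap(2,8), hi=7 ⇒ [10, 6, 14, 7, 11, 9, 4, 5, 12]
14>11: swap(2,7), hi=6 ⇒ [10, 6, 5, 7, 11, 9, 4, 14, 12]
5<11: swap(2,2), lo=3 mid=3 ⇒ [10, 6, 5, 7, 11, 9, 4, 14, 12]
7<11: swap(3,3), lo=4 mid=4 ⇒ [10, 6, 5, 7, 11, 9, 4, 14, 12]
11=11: mid=5
9<11: swap(4,5), lo=5 mid=6 ⇒ [10, 6, 5, 7, 9, 11, 4, 14, 12]
4<11: swap(5,6), lo=6 mid=7 ⇒ [10, 6, 5, 7, 9, 4, 11, 14, 12]
done. lo=6 hi=6; arr=[10, 6, 5, 7, 9, 4, 11, 14, 12]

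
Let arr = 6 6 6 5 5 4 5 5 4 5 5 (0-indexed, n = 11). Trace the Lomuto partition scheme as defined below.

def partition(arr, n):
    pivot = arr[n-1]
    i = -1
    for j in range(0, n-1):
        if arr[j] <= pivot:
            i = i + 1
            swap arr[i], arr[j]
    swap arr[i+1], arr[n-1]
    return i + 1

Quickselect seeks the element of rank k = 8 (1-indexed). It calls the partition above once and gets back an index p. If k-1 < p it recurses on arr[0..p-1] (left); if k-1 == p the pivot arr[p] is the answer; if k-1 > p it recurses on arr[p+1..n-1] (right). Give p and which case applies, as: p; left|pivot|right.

7; pivot

pivot = arr[10] = 5; i = -1
j=0: arr[0]=6 > 5 → no swap
j=1: arr[1]=6 > 5 → no swap
j=2: arr[2]=6 > 5 → no swap
j=3: arr[3]=5 ≤ 5 → i=0, swap arr[0],arr[3] → 5 6 6 6 5 4 5 5 4 5 5
j=4: arr[4]=5 ≤ 5 → i=1, swap arr[1],arr[4] → 5 5 6 6 6 4 5 5 4 5 5
j=5: arr[5]=4 ≤ 5 → i=2, swap arr[2],arr[5] → 5 5 4 6 6 6 5 5 4 5 5
j=6: arr[6]=5 ≤ 5 → i=3, swap arr[3],arr[6] → 5 5 4 5 6 6 6 5 4 5 5
j=7: arr[7]=5 ≤ 5 → i=4, swap arr[4],arr[7] → 5 5 4 5 5 6 6 6 4 5 5
j=8: arr[8]=4 ≤ 5 → i=5, swap arr[5],arr[8] → 5 5 4 5 5 4 6 6 6 5 5
j=9: arr[9]=5 ≤ 5 → i=6, swap arr[6],arr[9] → 5 5 4 5 5 4 5 6 6 6 5
final swap arr[7],arr[10] → 5 5 4 5 5 4 5 5 6 6 6; return 7
p = 7; k-1 = 7 == 7 ⇒ pivot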